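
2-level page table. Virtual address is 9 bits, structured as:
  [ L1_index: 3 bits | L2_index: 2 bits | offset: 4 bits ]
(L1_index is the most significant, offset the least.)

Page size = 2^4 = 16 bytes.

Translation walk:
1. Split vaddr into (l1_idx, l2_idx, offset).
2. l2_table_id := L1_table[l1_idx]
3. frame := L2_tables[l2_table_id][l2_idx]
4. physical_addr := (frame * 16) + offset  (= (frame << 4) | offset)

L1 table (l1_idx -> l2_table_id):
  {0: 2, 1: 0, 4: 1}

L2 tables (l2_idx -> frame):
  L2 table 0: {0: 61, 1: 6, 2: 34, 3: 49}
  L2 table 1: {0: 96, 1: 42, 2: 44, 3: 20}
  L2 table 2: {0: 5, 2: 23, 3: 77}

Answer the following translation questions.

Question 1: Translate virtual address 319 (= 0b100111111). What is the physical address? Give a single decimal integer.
vaddr = 319 = 0b100111111
Split: l1_idx=4, l2_idx=3, offset=15
L1[4] = 1
L2[1][3] = 20
paddr = 20 * 16 + 15 = 335

Answer: 335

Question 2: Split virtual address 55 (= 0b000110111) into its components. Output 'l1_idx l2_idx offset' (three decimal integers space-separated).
vaddr = 55 = 0b000110111
  top 3 bits -> l1_idx = 0
  next 2 bits -> l2_idx = 3
  bottom 4 bits -> offset = 7

Answer: 0 3 7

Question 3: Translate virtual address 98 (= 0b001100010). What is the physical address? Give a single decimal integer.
Answer: 546

Derivation:
vaddr = 98 = 0b001100010
Split: l1_idx=1, l2_idx=2, offset=2
L1[1] = 0
L2[0][2] = 34
paddr = 34 * 16 + 2 = 546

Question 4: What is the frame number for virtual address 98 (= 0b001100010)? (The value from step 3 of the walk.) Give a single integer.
Answer: 34

Derivation:
vaddr = 98: l1_idx=1, l2_idx=2
L1[1] = 0; L2[0][2] = 34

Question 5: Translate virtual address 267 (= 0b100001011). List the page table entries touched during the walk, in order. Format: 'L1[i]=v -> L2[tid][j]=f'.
vaddr = 267 = 0b100001011
Split: l1_idx=4, l2_idx=0, offset=11

Answer: L1[4]=1 -> L2[1][0]=96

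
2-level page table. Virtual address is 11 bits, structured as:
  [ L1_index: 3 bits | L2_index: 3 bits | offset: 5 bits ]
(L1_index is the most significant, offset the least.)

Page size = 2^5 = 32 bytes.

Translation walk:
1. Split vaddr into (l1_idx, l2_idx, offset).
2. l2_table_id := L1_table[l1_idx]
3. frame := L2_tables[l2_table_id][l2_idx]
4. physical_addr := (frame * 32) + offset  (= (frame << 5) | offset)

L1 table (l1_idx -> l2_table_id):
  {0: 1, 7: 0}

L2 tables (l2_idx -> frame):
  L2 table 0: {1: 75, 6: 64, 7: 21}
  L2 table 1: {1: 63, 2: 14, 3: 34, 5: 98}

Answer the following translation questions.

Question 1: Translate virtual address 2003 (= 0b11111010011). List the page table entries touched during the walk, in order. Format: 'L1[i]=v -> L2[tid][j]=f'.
Answer: L1[7]=0 -> L2[0][6]=64

Derivation:
vaddr = 2003 = 0b11111010011
Split: l1_idx=7, l2_idx=6, offset=19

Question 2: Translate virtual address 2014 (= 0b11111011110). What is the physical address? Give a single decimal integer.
vaddr = 2014 = 0b11111011110
Split: l1_idx=7, l2_idx=6, offset=30
L1[7] = 0
L2[0][6] = 64
paddr = 64 * 32 + 30 = 2078

Answer: 2078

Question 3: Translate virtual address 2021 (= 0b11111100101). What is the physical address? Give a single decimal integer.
Answer: 677

Derivation:
vaddr = 2021 = 0b11111100101
Split: l1_idx=7, l2_idx=7, offset=5
L1[7] = 0
L2[0][7] = 21
paddr = 21 * 32 + 5 = 677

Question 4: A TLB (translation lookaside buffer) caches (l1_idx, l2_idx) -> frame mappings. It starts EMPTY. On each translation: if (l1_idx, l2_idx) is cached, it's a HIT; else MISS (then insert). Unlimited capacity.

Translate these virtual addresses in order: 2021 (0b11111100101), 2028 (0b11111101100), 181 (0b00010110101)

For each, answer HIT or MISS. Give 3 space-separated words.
Answer: MISS HIT MISS

Derivation:
vaddr=2021: (7,7) not in TLB -> MISS, insert
vaddr=2028: (7,7) in TLB -> HIT
vaddr=181: (0,5) not in TLB -> MISS, insert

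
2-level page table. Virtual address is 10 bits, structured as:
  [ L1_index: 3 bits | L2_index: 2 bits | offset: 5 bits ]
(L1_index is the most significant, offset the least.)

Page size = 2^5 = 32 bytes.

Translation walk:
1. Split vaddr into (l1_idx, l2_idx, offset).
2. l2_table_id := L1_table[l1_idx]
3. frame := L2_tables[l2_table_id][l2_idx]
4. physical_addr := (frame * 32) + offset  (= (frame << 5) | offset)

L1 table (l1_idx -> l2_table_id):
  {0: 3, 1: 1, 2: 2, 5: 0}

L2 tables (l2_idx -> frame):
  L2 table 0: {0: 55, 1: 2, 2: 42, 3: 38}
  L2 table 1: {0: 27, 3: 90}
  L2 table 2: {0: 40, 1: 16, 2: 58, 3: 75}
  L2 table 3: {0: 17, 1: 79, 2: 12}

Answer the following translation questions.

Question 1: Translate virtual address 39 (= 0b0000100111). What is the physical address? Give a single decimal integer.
vaddr = 39 = 0b0000100111
Split: l1_idx=0, l2_idx=1, offset=7
L1[0] = 3
L2[3][1] = 79
paddr = 79 * 32 + 7 = 2535

Answer: 2535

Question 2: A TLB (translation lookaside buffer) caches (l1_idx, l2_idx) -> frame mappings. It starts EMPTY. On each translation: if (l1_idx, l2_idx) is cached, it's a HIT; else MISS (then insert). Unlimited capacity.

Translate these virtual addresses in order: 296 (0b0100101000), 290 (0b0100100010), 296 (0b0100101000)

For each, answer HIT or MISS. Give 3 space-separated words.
Answer: MISS HIT HIT

Derivation:
vaddr=296: (2,1) not in TLB -> MISS, insert
vaddr=290: (2,1) in TLB -> HIT
vaddr=296: (2,1) in TLB -> HIT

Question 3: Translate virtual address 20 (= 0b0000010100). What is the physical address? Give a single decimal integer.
Answer: 564

Derivation:
vaddr = 20 = 0b0000010100
Split: l1_idx=0, l2_idx=0, offset=20
L1[0] = 3
L2[3][0] = 17
paddr = 17 * 32 + 20 = 564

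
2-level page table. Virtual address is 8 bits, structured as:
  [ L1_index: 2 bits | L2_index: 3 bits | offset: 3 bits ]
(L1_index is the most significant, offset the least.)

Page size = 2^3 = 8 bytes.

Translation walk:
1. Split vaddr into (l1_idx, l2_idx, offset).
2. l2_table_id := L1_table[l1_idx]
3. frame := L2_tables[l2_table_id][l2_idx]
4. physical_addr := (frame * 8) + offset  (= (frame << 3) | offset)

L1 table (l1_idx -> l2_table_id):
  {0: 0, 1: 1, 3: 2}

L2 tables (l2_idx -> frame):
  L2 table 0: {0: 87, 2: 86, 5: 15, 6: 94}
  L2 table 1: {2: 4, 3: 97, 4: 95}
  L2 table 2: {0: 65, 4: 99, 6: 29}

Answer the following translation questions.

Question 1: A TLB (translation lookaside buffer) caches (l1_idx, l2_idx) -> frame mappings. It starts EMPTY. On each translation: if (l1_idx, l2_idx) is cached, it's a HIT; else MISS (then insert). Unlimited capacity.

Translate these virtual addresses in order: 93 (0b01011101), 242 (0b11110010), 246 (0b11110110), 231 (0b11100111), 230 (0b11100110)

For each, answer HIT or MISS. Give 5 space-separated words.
vaddr=93: (1,3) not in TLB -> MISS, insert
vaddr=242: (3,6) not in TLB -> MISS, insert
vaddr=246: (3,6) in TLB -> HIT
vaddr=231: (3,4) not in TLB -> MISS, insert
vaddr=230: (3,4) in TLB -> HIT

Answer: MISS MISS HIT MISS HIT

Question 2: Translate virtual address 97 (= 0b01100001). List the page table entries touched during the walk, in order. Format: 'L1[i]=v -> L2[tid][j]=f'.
vaddr = 97 = 0b01100001
Split: l1_idx=1, l2_idx=4, offset=1

Answer: L1[1]=1 -> L2[1][4]=95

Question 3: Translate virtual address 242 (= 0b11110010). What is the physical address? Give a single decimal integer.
vaddr = 242 = 0b11110010
Split: l1_idx=3, l2_idx=6, offset=2
L1[3] = 2
L2[2][6] = 29
paddr = 29 * 8 + 2 = 234

Answer: 234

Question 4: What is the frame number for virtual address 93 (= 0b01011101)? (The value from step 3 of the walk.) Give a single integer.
vaddr = 93: l1_idx=1, l2_idx=3
L1[1] = 1; L2[1][3] = 97

Answer: 97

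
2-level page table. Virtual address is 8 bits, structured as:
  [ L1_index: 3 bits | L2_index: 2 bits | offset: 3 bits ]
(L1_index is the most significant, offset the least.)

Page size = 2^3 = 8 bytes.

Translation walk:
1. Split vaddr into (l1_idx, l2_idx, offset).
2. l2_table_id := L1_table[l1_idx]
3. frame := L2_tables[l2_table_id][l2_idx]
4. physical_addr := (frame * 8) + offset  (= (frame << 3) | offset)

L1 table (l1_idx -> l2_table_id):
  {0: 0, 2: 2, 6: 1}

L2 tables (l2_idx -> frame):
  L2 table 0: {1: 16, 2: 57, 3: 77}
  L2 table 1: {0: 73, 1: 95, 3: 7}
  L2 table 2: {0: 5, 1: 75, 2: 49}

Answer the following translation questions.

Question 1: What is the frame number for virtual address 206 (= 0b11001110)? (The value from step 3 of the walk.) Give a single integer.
vaddr = 206: l1_idx=6, l2_idx=1
L1[6] = 1; L2[1][1] = 95

Answer: 95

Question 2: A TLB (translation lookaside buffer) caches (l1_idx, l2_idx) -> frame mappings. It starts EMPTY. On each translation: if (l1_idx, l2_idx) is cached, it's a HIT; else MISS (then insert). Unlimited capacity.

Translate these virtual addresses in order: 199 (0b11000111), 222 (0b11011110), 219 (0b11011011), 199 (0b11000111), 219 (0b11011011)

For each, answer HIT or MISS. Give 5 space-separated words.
vaddr=199: (6,0) not in TLB -> MISS, insert
vaddr=222: (6,3) not in TLB -> MISS, insert
vaddr=219: (6,3) in TLB -> HIT
vaddr=199: (6,0) in TLB -> HIT
vaddr=219: (6,3) in TLB -> HIT

Answer: MISS MISS HIT HIT HIT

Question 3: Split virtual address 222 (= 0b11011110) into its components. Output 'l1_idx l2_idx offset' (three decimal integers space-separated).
Answer: 6 3 6

Derivation:
vaddr = 222 = 0b11011110
  top 3 bits -> l1_idx = 6
  next 2 bits -> l2_idx = 3
  bottom 3 bits -> offset = 6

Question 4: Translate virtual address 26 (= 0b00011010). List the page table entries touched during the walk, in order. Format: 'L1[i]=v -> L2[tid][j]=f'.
vaddr = 26 = 0b00011010
Split: l1_idx=0, l2_idx=3, offset=2

Answer: L1[0]=0 -> L2[0][3]=77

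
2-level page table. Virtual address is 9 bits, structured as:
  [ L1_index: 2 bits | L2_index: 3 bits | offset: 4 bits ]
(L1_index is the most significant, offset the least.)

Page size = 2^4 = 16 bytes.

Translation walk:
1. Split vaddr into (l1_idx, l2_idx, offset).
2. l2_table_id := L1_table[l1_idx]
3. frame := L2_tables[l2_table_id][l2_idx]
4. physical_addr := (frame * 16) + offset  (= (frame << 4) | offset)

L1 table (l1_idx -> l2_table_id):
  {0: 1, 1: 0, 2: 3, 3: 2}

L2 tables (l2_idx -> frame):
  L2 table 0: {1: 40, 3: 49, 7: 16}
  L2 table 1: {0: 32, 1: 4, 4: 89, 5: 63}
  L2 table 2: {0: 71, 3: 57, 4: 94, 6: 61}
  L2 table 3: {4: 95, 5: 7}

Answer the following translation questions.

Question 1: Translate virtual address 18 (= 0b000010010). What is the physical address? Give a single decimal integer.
Answer: 66

Derivation:
vaddr = 18 = 0b000010010
Split: l1_idx=0, l2_idx=1, offset=2
L1[0] = 1
L2[1][1] = 4
paddr = 4 * 16 + 2 = 66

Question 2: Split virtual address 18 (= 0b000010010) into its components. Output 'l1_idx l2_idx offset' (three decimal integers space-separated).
vaddr = 18 = 0b000010010
  top 2 bits -> l1_idx = 0
  next 3 bits -> l2_idx = 1
  bottom 4 bits -> offset = 2

Answer: 0 1 2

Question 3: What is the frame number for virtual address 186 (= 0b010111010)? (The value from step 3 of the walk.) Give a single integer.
Answer: 49

Derivation:
vaddr = 186: l1_idx=1, l2_idx=3
L1[1] = 0; L2[0][3] = 49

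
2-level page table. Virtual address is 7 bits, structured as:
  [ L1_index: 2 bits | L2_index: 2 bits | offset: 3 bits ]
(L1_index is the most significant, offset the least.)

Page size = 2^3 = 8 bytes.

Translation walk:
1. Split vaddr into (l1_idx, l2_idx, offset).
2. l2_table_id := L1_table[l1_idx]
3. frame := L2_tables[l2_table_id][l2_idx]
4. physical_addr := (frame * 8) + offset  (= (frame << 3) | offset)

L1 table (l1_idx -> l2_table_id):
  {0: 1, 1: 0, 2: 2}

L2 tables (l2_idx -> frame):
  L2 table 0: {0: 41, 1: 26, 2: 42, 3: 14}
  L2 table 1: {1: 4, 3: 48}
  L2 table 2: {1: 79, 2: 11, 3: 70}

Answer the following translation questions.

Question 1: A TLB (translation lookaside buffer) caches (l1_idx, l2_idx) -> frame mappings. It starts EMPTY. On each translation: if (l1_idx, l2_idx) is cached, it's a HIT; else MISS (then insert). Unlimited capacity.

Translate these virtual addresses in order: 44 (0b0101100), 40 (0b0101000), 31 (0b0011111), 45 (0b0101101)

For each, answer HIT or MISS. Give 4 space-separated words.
vaddr=44: (1,1) not in TLB -> MISS, insert
vaddr=40: (1,1) in TLB -> HIT
vaddr=31: (0,3) not in TLB -> MISS, insert
vaddr=45: (1,1) in TLB -> HIT

Answer: MISS HIT MISS HIT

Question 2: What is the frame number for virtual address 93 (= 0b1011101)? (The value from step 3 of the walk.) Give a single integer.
vaddr = 93: l1_idx=2, l2_idx=3
L1[2] = 2; L2[2][3] = 70

Answer: 70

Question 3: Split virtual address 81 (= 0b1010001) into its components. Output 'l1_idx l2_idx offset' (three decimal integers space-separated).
vaddr = 81 = 0b1010001
  top 2 bits -> l1_idx = 2
  next 2 bits -> l2_idx = 2
  bottom 3 bits -> offset = 1

Answer: 2 2 1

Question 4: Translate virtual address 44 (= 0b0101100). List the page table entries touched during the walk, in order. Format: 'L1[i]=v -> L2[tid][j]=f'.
Answer: L1[1]=0 -> L2[0][1]=26

Derivation:
vaddr = 44 = 0b0101100
Split: l1_idx=1, l2_idx=1, offset=4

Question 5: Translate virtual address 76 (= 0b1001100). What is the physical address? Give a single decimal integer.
vaddr = 76 = 0b1001100
Split: l1_idx=2, l2_idx=1, offset=4
L1[2] = 2
L2[2][1] = 79
paddr = 79 * 8 + 4 = 636

Answer: 636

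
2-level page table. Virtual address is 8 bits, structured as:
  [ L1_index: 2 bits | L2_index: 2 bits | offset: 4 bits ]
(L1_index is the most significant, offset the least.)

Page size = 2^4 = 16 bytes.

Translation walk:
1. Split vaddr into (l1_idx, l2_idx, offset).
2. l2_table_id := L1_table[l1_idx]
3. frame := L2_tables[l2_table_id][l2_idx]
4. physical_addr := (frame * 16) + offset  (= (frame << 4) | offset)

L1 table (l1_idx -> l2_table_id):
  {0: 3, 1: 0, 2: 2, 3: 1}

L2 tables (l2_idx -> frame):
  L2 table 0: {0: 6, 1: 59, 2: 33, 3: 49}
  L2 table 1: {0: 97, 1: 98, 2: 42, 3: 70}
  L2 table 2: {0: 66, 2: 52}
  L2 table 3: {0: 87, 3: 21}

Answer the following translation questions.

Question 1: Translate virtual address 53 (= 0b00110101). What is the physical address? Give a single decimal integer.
vaddr = 53 = 0b00110101
Split: l1_idx=0, l2_idx=3, offset=5
L1[0] = 3
L2[3][3] = 21
paddr = 21 * 16 + 5 = 341

Answer: 341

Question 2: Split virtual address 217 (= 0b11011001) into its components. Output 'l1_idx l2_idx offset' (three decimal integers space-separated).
Answer: 3 1 9

Derivation:
vaddr = 217 = 0b11011001
  top 2 bits -> l1_idx = 3
  next 2 bits -> l2_idx = 1
  bottom 4 bits -> offset = 9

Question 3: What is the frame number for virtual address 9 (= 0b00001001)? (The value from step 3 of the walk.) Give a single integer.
Answer: 87

Derivation:
vaddr = 9: l1_idx=0, l2_idx=0
L1[0] = 3; L2[3][0] = 87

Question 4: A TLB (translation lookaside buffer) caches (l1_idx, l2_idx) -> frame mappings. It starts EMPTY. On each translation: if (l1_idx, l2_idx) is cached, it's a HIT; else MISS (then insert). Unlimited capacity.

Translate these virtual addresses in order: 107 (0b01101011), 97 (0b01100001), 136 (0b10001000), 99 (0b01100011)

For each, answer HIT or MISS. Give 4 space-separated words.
Answer: MISS HIT MISS HIT

Derivation:
vaddr=107: (1,2) not in TLB -> MISS, insert
vaddr=97: (1,2) in TLB -> HIT
vaddr=136: (2,0) not in TLB -> MISS, insert
vaddr=99: (1,2) in TLB -> HIT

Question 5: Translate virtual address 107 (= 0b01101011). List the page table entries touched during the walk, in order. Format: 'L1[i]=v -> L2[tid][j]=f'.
vaddr = 107 = 0b01101011
Split: l1_idx=1, l2_idx=2, offset=11

Answer: L1[1]=0 -> L2[0][2]=33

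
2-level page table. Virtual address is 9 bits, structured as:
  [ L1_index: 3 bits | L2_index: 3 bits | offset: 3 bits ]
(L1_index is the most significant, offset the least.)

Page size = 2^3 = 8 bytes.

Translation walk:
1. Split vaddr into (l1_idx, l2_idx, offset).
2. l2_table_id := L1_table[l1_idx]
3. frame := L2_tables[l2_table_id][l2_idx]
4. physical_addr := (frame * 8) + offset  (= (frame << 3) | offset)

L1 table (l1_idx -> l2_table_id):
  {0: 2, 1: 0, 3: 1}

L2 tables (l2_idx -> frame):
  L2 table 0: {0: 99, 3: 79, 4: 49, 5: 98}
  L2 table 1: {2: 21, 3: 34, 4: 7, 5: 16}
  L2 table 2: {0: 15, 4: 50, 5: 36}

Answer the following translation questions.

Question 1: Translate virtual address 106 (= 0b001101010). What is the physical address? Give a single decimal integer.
Answer: 786

Derivation:
vaddr = 106 = 0b001101010
Split: l1_idx=1, l2_idx=5, offset=2
L1[1] = 0
L2[0][5] = 98
paddr = 98 * 8 + 2 = 786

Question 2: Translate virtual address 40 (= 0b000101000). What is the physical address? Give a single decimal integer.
vaddr = 40 = 0b000101000
Split: l1_idx=0, l2_idx=5, offset=0
L1[0] = 2
L2[2][5] = 36
paddr = 36 * 8 + 0 = 288

Answer: 288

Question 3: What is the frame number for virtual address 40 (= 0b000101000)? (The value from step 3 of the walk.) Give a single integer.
vaddr = 40: l1_idx=0, l2_idx=5
L1[0] = 2; L2[2][5] = 36

Answer: 36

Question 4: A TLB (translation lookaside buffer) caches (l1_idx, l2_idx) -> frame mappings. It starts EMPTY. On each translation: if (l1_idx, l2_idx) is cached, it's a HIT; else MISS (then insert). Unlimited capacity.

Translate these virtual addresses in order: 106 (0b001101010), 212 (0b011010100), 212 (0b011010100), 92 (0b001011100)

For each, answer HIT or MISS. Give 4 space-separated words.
vaddr=106: (1,5) not in TLB -> MISS, insert
vaddr=212: (3,2) not in TLB -> MISS, insert
vaddr=212: (3,2) in TLB -> HIT
vaddr=92: (1,3) not in TLB -> MISS, insert

Answer: MISS MISS HIT MISS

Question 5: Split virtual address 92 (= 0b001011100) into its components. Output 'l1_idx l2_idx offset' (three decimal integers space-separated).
Answer: 1 3 4

Derivation:
vaddr = 92 = 0b001011100
  top 3 bits -> l1_idx = 1
  next 3 bits -> l2_idx = 3
  bottom 3 bits -> offset = 4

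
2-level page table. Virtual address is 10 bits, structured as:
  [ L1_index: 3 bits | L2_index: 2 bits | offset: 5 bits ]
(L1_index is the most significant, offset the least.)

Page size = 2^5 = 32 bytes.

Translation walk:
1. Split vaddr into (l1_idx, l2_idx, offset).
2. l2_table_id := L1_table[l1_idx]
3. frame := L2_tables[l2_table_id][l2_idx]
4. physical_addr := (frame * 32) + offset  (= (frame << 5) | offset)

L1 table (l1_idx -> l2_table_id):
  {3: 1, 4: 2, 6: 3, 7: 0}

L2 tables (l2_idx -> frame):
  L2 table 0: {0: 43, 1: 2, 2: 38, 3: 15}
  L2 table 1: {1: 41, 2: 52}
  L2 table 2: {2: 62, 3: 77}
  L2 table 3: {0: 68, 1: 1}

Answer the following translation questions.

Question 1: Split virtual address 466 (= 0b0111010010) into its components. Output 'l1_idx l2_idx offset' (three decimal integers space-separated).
vaddr = 466 = 0b0111010010
  top 3 bits -> l1_idx = 3
  next 2 bits -> l2_idx = 2
  bottom 5 bits -> offset = 18

Answer: 3 2 18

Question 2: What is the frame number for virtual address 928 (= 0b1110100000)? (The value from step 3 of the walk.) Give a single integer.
vaddr = 928: l1_idx=7, l2_idx=1
L1[7] = 0; L2[0][1] = 2

Answer: 2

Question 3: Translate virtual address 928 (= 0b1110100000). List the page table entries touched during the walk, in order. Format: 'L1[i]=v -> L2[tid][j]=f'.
Answer: L1[7]=0 -> L2[0][1]=2

Derivation:
vaddr = 928 = 0b1110100000
Split: l1_idx=7, l2_idx=1, offset=0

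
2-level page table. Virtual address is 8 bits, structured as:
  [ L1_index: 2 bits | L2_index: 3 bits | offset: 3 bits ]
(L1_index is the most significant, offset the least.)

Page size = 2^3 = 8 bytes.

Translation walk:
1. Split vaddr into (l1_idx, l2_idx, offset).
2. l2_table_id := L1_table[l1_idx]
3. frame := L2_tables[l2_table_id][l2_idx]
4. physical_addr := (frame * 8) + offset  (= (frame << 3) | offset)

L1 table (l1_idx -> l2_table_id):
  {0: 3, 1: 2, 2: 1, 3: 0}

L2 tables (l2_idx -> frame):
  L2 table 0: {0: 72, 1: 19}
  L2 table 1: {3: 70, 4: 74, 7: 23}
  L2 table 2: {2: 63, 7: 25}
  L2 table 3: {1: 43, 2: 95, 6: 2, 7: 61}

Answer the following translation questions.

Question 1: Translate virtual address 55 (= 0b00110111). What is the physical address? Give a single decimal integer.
Answer: 23

Derivation:
vaddr = 55 = 0b00110111
Split: l1_idx=0, l2_idx=6, offset=7
L1[0] = 3
L2[3][6] = 2
paddr = 2 * 8 + 7 = 23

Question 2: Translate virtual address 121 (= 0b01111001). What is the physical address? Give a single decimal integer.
vaddr = 121 = 0b01111001
Split: l1_idx=1, l2_idx=7, offset=1
L1[1] = 2
L2[2][7] = 25
paddr = 25 * 8 + 1 = 201

Answer: 201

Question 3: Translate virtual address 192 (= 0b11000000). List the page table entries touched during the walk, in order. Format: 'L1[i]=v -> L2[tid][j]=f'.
Answer: L1[3]=0 -> L2[0][0]=72

Derivation:
vaddr = 192 = 0b11000000
Split: l1_idx=3, l2_idx=0, offset=0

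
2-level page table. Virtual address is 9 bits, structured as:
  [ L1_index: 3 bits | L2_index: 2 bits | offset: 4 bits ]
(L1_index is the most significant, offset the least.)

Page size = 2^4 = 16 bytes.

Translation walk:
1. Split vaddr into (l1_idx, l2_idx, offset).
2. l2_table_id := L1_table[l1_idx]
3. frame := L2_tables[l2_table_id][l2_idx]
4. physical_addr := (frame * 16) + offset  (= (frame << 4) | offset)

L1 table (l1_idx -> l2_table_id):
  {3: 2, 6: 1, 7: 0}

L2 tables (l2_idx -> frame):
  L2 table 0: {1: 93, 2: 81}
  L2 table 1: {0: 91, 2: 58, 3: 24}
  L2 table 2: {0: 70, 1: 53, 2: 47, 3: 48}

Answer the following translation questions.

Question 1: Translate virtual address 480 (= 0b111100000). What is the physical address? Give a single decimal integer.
vaddr = 480 = 0b111100000
Split: l1_idx=7, l2_idx=2, offset=0
L1[7] = 0
L2[0][2] = 81
paddr = 81 * 16 + 0 = 1296

Answer: 1296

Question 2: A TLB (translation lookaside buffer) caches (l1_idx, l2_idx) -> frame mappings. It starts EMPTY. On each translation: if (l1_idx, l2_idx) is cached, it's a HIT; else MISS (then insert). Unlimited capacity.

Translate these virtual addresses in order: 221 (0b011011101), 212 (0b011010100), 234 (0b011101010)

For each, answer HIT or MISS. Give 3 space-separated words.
Answer: MISS HIT MISS

Derivation:
vaddr=221: (3,1) not in TLB -> MISS, insert
vaddr=212: (3,1) in TLB -> HIT
vaddr=234: (3,2) not in TLB -> MISS, insert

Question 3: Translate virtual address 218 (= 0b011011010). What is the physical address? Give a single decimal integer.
vaddr = 218 = 0b011011010
Split: l1_idx=3, l2_idx=1, offset=10
L1[3] = 2
L2[2][1] = 53
paddr = 53 * 16 + 10 = 858

Answer: 858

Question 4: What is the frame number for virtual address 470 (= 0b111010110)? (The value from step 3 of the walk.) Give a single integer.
Answer: 93

Derivation:
vaddr = 470: l1_idx=7, l2_idx=1
L1[7] = 0; L2[0][1] = 93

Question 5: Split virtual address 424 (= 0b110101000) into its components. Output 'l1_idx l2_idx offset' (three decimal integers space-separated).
Answer: 6 2 8

Derivation:
vaddr = 424 = 0b110101000
  top 3 bits -> l1_idx = 6
  next 2 bits -> l2_idx = 2
  bottom 4 bits -> offset = 8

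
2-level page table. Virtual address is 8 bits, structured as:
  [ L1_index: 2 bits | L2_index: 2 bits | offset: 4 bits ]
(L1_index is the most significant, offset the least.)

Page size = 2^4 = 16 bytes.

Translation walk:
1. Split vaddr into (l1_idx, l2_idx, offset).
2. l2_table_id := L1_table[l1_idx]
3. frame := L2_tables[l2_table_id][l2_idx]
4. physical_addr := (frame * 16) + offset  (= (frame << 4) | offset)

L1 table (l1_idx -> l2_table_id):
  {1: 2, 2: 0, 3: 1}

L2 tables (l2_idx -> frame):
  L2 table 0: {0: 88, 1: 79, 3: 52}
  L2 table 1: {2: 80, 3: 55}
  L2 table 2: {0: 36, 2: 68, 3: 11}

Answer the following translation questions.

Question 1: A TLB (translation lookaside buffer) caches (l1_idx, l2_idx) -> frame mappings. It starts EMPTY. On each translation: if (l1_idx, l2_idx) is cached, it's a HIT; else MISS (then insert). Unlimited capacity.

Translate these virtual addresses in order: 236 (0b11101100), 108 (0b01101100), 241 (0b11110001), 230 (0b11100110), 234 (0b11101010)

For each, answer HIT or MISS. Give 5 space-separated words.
vaddr=236: (3,2) not in TLB -> MISS, insert
vaddr=108: (1,2) not in TLB -> MISS, insert
vaddr=241: (3,3) not in TLB -> MISS, insert
vaddr=230: (3,2) in TLB -> HIT
vaddr=234: (3,2) in TLB -> HIT

Answer: MISS MISS MISS HIT HIT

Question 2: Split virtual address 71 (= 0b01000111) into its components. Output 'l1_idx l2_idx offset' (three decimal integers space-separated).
vaddr = 71 = 0b01000111
  top 2 bits -> l1_idx = 1
  next 2 bits -> l2_idx = 0
  bottom 4 bits -> offset = 7

Answer: 1 0 7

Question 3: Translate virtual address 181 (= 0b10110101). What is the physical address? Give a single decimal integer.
vaddr = 181 = 0b10110101
Split: l1_idx=2, l2_idx=3, offset=5
L1[2] = 0
L2[0][3] = 52
paddr = 52 * 16 + 5 = 837

Answer: 837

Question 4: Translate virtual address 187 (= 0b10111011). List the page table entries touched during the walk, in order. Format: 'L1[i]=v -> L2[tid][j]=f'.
vaddr = 187 = 0b10111011
Split: l1_idx=2, l2_idx=3, offset=11

Answer: L1[2]=0 -> L2[0][3]=52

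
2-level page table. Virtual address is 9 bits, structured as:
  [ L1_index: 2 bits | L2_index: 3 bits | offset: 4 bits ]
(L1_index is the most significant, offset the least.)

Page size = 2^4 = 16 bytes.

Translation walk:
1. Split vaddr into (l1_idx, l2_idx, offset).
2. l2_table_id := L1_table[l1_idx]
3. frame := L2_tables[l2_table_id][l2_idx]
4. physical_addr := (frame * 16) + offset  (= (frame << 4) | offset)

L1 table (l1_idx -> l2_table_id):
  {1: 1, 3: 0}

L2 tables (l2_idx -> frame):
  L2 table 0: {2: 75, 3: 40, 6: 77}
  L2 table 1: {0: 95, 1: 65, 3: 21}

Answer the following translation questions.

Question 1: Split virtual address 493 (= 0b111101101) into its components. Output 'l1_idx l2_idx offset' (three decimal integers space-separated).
Answer: 3 6 13

Derivation:
vaddr = 493 = 0b111101101
  top 2 bits -> l1_idx = 3
  next 3 bits -> l2_idx = 6
  bottom 4 bits -> offset = 13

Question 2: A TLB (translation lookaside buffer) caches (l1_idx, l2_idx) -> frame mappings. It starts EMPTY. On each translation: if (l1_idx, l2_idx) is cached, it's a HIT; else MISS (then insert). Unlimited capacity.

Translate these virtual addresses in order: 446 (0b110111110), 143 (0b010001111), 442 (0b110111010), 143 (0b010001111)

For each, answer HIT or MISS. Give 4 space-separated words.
Answer: MISS MISS HIT HIT

Derivation:
vaddr=446: (3,3) not in TLB -> MISS, insert
vaddr=143: (1,0) not in TLB -> MISS, insert
vaddr=442: (3,3) in TLB -> HIT
vaddr=143: (1,0) in TLB -> HIT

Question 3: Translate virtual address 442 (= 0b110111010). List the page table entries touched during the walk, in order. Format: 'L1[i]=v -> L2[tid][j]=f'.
vaddr = 442 = 0b110111010
Split: l1_idx=3, l2_idx=3, offset=10

Answer: L1[3]=0 -> L2[0][3]=40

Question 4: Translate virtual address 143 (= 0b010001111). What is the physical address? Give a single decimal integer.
Answer: 1535

Derivation:
vaddr = 143 = 0b010001111
Split: l1_idx=1, l2_idx=0, offset=15
L1[1] = 1
L2[1][0] = 95
paddr = 95 * 16 + 15 = 1535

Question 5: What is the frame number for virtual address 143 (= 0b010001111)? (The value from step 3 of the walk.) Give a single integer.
Answer: 95

Derivation:
vaddr = 143: l1_idx=1, l2_idx=0
L1[1] = 1; L2[1][0] = 95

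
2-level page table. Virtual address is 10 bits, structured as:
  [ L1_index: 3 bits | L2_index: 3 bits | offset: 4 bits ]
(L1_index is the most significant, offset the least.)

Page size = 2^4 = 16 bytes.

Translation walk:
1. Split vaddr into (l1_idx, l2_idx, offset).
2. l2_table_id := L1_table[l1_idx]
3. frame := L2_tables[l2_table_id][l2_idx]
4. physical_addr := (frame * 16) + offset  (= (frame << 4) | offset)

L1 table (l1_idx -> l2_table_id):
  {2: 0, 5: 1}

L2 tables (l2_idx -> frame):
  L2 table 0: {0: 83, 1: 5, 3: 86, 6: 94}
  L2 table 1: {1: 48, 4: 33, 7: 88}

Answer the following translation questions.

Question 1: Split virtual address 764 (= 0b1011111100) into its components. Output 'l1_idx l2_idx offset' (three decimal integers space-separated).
Answer: 5 7 12

Derivation:
vaddr = 764 = 0b1011111100
  top 3 bits -> l1_idx = 5
  next 3 bits -> l2_idx = 7
  bottom 4 bits -> offset = 12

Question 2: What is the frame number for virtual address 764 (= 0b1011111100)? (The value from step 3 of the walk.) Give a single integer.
Answer: 88

Derivation:
vaddr = 764: l1_idx=5, l2_idx=7
L1[5] = 1; L2[1][7] = 88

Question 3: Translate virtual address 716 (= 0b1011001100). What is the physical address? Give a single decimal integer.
Answer: 540

Derivation:
vaddr = 716 = 0b1011001100
Split: l1_idx=5, l2_idx=4, offset=12
L1[5] = 1
L2[1][4] = 33
paddr = 33 * 16 + 12 = 540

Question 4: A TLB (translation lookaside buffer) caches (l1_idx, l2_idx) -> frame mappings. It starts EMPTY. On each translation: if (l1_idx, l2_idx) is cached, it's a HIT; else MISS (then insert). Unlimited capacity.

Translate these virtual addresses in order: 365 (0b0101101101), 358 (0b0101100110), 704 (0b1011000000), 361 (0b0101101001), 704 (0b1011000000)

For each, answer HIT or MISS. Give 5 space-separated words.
vaddr=365: (2,6) not in TLB -> MISS, insert
vaddr=358: (2,6) in TLB -> HIT
vaddr=704: (5,4) not in TLB -> MISS, insert
vaddr=361: (2,6) in TLB -> HIT
vaddr=704: (5,4) in TLB -> HIT

Answer: MISS HIT MISS HIT HIT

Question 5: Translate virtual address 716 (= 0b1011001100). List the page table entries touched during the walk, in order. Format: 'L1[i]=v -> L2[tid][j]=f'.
Answer: L1[5]=1 -> L2[1][4]=33

Derivation:
vaddr = 716 = 0b1011001100
Split: l1_idx=5, l2_idx=4, offset=12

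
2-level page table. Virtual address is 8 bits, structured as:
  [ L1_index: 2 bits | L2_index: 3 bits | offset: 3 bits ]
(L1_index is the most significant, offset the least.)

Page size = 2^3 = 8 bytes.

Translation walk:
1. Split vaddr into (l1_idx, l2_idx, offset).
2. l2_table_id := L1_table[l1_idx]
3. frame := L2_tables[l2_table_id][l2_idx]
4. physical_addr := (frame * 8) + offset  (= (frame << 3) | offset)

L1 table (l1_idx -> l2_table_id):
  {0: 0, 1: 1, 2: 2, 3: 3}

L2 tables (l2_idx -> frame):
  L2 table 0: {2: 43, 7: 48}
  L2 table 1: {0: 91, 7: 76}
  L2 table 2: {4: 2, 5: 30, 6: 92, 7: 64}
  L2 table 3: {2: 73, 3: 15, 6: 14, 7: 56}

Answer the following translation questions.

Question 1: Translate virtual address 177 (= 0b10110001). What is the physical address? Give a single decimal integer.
Answer: 737

Derivation:
vaddr = 177 = 0b10110001
Split: l1_idx=2, l2_idx=6, offset=1
L1[2] = 2
L2[2][6] = 92
paddr = 92 * 8 + 1 = 737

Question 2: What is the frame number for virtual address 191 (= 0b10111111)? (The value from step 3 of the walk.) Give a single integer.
vaddr = 191: l1_idx=2, l2_idx=7
L1[2] = 2; L2[2][7] = 64

Answer: 64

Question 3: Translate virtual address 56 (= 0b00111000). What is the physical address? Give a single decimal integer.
Answer: 384

Derivation:
vaddr = 56 = 0b00111000
Split: l1_idx=0, l2_idx=7, offset=0
L1[0] = 0
L2[0][7] = 48
paddr = 48 * 8 + 0 = 384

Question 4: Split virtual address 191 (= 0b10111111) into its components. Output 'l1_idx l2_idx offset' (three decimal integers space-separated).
vaddr = 191 = 0b10111111
  top 2 bits -> l1_idx = 2
  next 3 bits -> l2_idx = 7
  bottom 3 bits -> offset = 7

Answer: 2 7 7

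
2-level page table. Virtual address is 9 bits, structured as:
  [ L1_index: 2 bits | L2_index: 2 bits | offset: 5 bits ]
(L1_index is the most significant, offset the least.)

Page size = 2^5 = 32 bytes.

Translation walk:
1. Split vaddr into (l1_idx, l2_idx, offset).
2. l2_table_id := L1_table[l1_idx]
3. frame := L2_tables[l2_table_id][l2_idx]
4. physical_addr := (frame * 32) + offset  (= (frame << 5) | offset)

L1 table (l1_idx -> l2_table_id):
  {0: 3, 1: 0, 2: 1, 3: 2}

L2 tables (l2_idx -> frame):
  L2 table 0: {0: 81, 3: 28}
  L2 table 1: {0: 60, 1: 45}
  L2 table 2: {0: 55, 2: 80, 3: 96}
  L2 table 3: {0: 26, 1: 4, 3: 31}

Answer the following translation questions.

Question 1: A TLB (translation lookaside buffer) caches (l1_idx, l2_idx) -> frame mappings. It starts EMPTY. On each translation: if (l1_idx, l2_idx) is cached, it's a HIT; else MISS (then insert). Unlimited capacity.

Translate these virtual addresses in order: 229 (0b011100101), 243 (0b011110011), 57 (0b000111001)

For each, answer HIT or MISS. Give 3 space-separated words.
vaddr=229: (1,3) not in TLB -> MISS, insert
vaddr=243: (1,3) in TLB -> HIT
vaddr=57: (0,1) not in TLB -> MISS, insert

Answer: MISS HIT MISS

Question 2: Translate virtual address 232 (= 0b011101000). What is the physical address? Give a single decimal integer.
Answer: 904

Derivation:
vaddr = 232 = 0b011101000
Split: l1_idx=1, l2_idx=3, offset=8
L1[1] = 0
L2[0][3] = 28
paddr = 28 * 32 + 8 = 904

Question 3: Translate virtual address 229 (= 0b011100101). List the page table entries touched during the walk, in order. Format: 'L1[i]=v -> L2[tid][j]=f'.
Answer: L1[1]=0 -> L2[0][3]=28

Derivation:
vaddr = 229 = 0b011100101
Split: l1_idx=1, l2_idx=3, offset=5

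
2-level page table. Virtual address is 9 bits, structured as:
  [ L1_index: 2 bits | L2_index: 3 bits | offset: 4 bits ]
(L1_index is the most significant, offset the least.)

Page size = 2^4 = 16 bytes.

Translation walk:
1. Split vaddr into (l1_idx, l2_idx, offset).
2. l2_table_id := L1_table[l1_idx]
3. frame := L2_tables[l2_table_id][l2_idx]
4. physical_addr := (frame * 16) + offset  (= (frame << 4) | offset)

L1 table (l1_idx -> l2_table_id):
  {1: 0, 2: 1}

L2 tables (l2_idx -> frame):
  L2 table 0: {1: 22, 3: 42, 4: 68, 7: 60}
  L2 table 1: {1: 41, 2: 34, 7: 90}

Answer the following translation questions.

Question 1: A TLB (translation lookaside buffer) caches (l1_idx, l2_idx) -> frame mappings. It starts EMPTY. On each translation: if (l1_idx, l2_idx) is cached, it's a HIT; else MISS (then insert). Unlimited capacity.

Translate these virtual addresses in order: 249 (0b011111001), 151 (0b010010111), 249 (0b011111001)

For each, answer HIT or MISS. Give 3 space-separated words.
Answer: MISS MISS HIT

Derivation:
vaddr=249: (1,7) not in TLB -> MISS, insert
vaddr=151: (1,1) not in TLB -> MISS, insert
vaddr=249: (1,7) in TLB -> HIT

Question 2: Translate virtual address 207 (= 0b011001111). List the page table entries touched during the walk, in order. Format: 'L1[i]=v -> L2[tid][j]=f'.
Answer: L1[1]=0 -> L2[0][4]=68

Derivation:
vaddr = 207 = 0b011001111
Split: l1_idx=1, l2_idx=4, offset=15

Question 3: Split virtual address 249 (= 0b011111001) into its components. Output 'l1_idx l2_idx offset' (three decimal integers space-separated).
vaddr = 249 = 0b011111001
  top 2 bits -> l1_idx = 1
  next 3 bits -> l2_idx = 7
  bottom 4 bits -> offset = 9

Answer: 1 7 9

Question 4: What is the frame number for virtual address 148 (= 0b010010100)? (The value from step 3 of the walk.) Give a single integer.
vaddr = 148: l1_idx=1, l2_idx=1
L1[1] = 0; L2[0][1] = 22

Answer: 22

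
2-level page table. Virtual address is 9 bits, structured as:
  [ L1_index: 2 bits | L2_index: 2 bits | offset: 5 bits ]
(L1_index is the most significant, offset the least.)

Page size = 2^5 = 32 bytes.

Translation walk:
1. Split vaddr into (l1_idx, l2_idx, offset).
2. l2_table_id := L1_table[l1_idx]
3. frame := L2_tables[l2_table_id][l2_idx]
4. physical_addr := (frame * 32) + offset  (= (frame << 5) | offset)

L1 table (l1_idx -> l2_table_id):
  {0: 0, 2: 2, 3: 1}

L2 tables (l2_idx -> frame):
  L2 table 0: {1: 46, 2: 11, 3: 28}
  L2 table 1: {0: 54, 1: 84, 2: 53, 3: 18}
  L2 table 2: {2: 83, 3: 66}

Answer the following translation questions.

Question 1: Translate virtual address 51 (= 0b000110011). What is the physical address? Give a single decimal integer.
vaddr = 51 = 0b000110011
Split: l1_idx=0, l2_idx=1, offset=19
L1[0] = 0
L2[0][1] = 46
paddr = 46 * 32 + 19 = 1491

Answer: 1491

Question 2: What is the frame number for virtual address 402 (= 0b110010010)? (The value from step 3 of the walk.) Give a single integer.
Answer: 54

Derivation:
vaddr = 402: l1_idx=3, l2_idx=0
L1[3] = 1; L2[1][0] = 54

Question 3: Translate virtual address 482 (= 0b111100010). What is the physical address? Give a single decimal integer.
Answer: 578

Derivation:
vaddr = 482 = 0b111100010
Split: l1_idx=3, l2_idx=3, offset=2
L1[3] = 1
L2[1][3] = 18
paddr = 18 * 32 + 2 = 578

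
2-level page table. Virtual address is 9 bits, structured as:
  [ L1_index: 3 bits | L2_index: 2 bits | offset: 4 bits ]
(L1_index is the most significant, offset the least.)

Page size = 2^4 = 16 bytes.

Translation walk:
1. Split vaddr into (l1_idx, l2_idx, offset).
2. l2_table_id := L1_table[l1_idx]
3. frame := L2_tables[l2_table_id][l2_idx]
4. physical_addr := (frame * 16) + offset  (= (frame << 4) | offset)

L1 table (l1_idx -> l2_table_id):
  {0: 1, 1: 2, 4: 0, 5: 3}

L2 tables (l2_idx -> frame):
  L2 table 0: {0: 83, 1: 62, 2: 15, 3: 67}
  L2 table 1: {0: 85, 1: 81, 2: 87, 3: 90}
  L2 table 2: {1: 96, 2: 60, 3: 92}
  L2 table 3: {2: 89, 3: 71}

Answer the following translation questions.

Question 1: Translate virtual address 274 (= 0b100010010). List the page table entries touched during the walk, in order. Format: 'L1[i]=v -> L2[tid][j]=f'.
Answer: L1[4]=0 -> L2[0][1]=62

Derivation:
vaddr = 274 = 0b100010010
Split: l1_idx=4, l2_idx=1, offset=2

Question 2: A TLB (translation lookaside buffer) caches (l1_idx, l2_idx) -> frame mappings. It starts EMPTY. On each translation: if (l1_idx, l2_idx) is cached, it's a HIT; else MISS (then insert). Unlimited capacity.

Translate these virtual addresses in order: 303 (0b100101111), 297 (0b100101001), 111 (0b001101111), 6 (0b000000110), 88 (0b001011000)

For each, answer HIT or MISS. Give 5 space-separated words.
Answer: MISS HIT MISS MISS MISS

Derivation:
vaddr=303: (4,2) not in TLB -> MISS, insert
vaddr=297: (4,2) in TLB -> HIT
vaddr=111: (1,2) not in TLB -> MISS, insert
vaddr=6: (0,0) not in TLB -> MISS, insert
vaddr=88: (1,1) not in TLB -> MISS, insert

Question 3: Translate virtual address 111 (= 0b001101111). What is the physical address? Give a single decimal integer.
vaddr = 111 = 0b001101111
Split: l1_idx=1, l2_idx=2, offset=15
L1[1] = 2
L2[2][2] = 60
paddr = 60 * 16 + 15 = 975

Answer: 975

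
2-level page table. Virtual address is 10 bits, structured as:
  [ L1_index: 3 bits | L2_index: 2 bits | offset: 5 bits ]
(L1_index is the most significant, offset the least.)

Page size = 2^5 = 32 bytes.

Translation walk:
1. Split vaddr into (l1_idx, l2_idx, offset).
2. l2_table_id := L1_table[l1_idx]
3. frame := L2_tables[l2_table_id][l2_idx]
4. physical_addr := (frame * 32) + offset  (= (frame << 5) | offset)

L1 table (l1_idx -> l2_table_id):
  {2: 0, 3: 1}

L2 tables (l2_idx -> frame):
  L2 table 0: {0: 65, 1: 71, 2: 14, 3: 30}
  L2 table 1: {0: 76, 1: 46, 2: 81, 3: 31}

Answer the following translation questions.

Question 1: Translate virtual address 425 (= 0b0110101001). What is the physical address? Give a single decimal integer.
vaddr = 425 = 0b0110101001
Split: l1_idx=3, l2_idx=1, offset=9
L1[3] = 1
L2[1][1] = 46
paddr = 46 * 32 + 9 = 1481

Answer: 1481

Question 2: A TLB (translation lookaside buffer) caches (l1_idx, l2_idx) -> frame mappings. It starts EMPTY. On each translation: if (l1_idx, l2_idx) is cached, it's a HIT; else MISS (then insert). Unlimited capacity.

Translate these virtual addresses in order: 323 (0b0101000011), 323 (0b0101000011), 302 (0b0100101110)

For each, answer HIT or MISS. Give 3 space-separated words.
Answer: MISS HIT MISS

Derivation:
vaddr=323: (2,2) not in TLB -> MISS, insert
vaddr=323: (2,2) in TLB -> HIT
vaddr=302: (2,1) not in TLB -> MISS, insert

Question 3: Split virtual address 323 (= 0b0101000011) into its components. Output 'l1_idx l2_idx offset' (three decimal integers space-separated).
Answer: 2 2 3

Derivation:
vaddr = 323 = 0b0101000011
  top 3 bits -> l1_idx = 2
  next 2 bits -> l2_idx = 2
  bottom 5 bits -> offset = 3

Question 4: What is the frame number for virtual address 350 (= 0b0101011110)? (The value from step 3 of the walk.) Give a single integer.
vaddr = 350: l1_idx=2, l2_idx=2
L1[2] = 0; L2[0][2] = 14

Answer: 14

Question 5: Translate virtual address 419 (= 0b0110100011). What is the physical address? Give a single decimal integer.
Answer: 1475

Derivation:
vaddr = 419 = 0b0110100011
Split: l1_idx=3, l2_idx=1, offset=3
L1[3] = 1
L2[1][1] = 46
paddr = 46 * 32 + 3 = 1475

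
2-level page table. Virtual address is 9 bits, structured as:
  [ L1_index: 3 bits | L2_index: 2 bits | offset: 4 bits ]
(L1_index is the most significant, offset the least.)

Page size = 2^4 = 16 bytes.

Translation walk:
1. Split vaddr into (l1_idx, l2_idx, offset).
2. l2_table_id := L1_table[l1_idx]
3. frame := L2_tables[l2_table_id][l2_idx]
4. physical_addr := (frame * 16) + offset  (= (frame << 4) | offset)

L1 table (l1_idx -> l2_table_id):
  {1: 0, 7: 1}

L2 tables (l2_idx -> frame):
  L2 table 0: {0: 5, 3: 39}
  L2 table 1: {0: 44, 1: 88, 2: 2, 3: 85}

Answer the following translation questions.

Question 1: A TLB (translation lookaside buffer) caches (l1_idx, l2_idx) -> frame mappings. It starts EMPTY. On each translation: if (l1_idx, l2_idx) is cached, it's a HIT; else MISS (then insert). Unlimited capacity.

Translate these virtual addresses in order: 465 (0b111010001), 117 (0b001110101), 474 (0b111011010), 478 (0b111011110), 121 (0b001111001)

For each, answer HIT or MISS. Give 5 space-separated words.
Answer: MISS MISS HIT HIT HIT

Derivation:
vaddr=465: (7,1) not in TLB -> MISS, insert
vaddr=117: (1,3) not in TLB -> MISS, insert
vaddr=474: (7,1) in TLB -> HIT
vaddr=478: (7,1) in TLB -> HIT
vaddr=121: (1,3) in TLB -> HIT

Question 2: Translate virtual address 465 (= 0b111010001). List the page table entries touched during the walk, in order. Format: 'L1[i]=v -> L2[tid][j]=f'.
Answer: L1[7]=1 -> L2[1][1]=88

Derivation:
vaddr = 465 = 0b111010001
Split: l1_idx=7, l2_idx=1, offset=1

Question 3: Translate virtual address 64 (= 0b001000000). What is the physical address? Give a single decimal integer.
vaddr = 64 = 0b001000000
Split: l1_idx=1, l2_idx=0, offset=0
L1[1] = 0
L2[0][0] = 5
paddr = 5 * 16 + 0 = 80

Answer: 80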